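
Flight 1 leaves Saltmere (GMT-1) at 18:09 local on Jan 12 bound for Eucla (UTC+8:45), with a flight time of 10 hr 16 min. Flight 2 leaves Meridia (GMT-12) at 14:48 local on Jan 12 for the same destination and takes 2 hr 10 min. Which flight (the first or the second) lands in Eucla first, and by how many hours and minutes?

the second, by 27 minutes

Flight 1 in UTC: 18:09 + 1:00 = 19:09 on Jan 12.
+10 hours 16 minutes → arrive 05:25 UTC on Jan 13.
Flight 2 in UTC: 14:48 + 12:00 = 02:48 on Jan 13.
+2 hours and 10 minutes → arrive 04:58 UTC on Jan 13.
Flight 2 lands earlier by 27 minutes.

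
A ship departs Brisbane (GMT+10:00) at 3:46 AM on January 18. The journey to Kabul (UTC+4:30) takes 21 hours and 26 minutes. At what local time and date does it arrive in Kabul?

Convert departure to UTC: 3:46 AM − 10:00 = 5:46 PM UTC on Jan 17.
Add 21 hours 26 minutes travel time → 3:12 PM UTC (Jan 18).
Kabul is UTC+4:30, so local arrival = 3:12 PM + 4:30 = 7:42 PM on Jan 18.

7:42 PM on January 18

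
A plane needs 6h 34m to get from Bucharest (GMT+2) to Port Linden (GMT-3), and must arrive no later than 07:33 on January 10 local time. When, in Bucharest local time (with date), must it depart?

Target arrival in UTC: 07:33 + 3:00 = 10:33 on Jan 10.
Subtract 6 hours and 34 minutes → departure 03:59 UTC on Jan 10.
Bucharest is UTC+2:00: 03:59 + 2:00 = 05:59 on Jan 10.

05:59 on January 10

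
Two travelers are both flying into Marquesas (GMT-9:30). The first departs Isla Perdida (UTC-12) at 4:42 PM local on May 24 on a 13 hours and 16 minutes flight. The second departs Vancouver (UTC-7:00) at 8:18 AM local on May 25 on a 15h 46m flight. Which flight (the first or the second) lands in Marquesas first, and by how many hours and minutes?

the first, by 13 hours 6 minutes

Flight 1 in UTC: 4:42 PM + 12:00 = 4:42 AM on May 25.
+13 hours and 16 minutes → arrive 5:58 PM UTC on May 25.
Flight 2 in UTC: 8:18 AM + 7:00 = 3:18 PM on May 25.
+15 hours and 46 minutes → arrive 7:04 AM UTC on May 26.
Flight 1 lands earlier by 13 hours 6 minutes.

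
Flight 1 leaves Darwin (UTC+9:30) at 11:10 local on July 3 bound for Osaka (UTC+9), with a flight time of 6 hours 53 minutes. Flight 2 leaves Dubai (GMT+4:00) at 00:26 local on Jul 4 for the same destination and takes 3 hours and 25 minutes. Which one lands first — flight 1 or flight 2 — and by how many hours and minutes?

the first, by 15 hours 18 minutes

Flight 1 in UTC: 11:10 − 9:30 = 01:40 on Jul 3.
+6 hours and 53 minutes → arrive 08:33 UTC on Jul 3.
Flight 2 in UTC: 00:26 − 4:00 = 20:26 on Jul 3.
+3 hours 25 minutes → arrive 23:51 UTC on Jul 3.
Flight 1 lands earlier by 15 hours 18 minutes.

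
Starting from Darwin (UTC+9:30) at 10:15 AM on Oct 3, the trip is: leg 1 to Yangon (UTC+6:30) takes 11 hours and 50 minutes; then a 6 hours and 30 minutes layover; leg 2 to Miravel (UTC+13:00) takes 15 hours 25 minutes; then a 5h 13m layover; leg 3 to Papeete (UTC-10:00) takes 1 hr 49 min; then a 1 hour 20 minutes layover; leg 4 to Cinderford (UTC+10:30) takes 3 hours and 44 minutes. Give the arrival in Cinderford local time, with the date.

Convert departure to UTC: 10:15 AM − 9:30 = 12:45 AM UTC on Oct 3.
Add 11 hours 50 minutes leg 1 → 12:35 PM UTC.
Add 6 hours and 30 minutes layover in Yangon → 7:05 PM UTC.
Add 15 hours and 25 minutes leg 2 → 10:30 AM UTC (Oct 4).
Add 5 hours and 13 minutes layover in Miravel → 3:43 PM UTC.
Add 1 hour and 49 minutes leg 3 → 5:32 PM UTC.
Add 1 hour and 20 minutes layover in Papeete → 6:52 PM UTC.
Add 3 hours 44 minutes leg 4 → 10:36 PM UTC.
Cinderford is UTC+10:30, so local arrival = 10:36 PM + 10:30 = 9:06 AM on Oct 5.

9:06 AM on October 5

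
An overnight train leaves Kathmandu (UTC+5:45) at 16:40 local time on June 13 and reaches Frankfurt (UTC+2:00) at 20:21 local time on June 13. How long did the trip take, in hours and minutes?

Frankfurt is 3:45 behind Kathmandu.
Clock-face elapsed time (ignoring zones) is 3 hours 41 minutes.
Actual elapsed = 3 hours 41 minutes + 3:45 = 7 hours 26 minutes.

7 hours 26 minutes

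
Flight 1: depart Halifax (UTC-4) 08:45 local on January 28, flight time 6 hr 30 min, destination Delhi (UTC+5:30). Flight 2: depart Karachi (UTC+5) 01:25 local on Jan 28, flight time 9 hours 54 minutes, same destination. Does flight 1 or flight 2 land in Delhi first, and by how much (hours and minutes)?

the second, by 12 hours 56 minutes

Flight 1 in UTC: 08:45 + 4:00 = 12:45 on Jan 28.
+6 hours and 30 minutes → arrive 19:15 UTC on Jan 28.
Flight 2 in UTC: 01:25 − 5:00 = 20:25 on Jan 27.
+9 hours and 54 minutes → arrive 06:19 UTC on Jan 28.
Flight 2 lands earlier by 12 hours 56 minutes.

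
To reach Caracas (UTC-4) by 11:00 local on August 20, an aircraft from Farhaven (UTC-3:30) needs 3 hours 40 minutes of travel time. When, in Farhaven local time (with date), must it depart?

07:50 on August 20

Target arrival in UTC: 11:00 + 4:00 = 15:00 on Aug 20.
Subtract 3 hours 40 minutes → departure 11:20 UTC on Aug 20.
Farhaven is UTC−3:30: 11:20 − 3:30 = 07:50 on Aug 20.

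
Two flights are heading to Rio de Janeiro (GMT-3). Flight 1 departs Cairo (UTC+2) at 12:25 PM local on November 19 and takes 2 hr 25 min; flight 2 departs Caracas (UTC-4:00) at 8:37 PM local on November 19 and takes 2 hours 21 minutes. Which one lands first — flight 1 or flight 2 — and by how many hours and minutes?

the first, by 14 hours 8 minutes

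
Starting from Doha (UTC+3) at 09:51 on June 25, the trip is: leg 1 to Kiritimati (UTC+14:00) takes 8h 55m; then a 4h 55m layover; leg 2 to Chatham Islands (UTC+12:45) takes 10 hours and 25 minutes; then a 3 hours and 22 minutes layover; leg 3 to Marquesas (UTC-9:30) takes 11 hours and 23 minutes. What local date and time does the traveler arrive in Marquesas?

12:21 on Jun 26

Convert departure to UTC: 09:51 − 3:00 = 06:51 UTC on Jun 25.
Add 8 hours and 55 minutes leg 1 → 15:46 UTC.
Add 4 hours and 55 minutes layover in Kiritimati → 20:41 UTC.
Add 10 hours 25 minutes leg 2 → 07:06 UTC (Jun 26).
Add 3 hours and 22 minutes layover in Chatham Islands → 10:28 UTC.
Add 11 hours and 23 minutes leg 3 → 21:51 UTC.
Marquesas is UTC−9:30, so local arrival = 21:51 − 9:30 = 12:21 on Jun 26.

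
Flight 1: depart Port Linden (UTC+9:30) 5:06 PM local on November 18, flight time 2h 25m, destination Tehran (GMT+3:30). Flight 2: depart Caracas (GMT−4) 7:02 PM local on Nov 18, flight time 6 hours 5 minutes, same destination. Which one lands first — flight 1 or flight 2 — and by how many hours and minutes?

Flight 1 in UTC: 5:06 PM − 9:30 = 7:36 AM on Nov 18.
+2 hours and 25 minutes → arrive 10:01 AM UTC on Nov 18.
Flight 2 in UTC: 7:02 PM + 4:00 = 11:02 PM on Nov 18.
+6 hours 5 minutes → arrive 5:07 AM UTC on Nov 19.
Flight 1 lands earlier by 19 hours 6 minutes.

the first, by 19 hours 6 minutes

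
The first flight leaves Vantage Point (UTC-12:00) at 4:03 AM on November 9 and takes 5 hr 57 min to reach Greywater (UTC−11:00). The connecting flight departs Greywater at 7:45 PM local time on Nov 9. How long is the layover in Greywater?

Convert departure to UTC: 4:03 AM + 12:00 = 4:03 PM UTC on Nov 9.
Add 5 hours and 57 minutes flight time → 10:00 PM UTC.
Greywater is UTC−11:00, so local arrival = 10:00 PM − 11:00 = 11:00 AM on Nov 9.
Layover = 7:45 PM − 11:00 AM = 8 hours 45 minutes.

8 hours 45 minutes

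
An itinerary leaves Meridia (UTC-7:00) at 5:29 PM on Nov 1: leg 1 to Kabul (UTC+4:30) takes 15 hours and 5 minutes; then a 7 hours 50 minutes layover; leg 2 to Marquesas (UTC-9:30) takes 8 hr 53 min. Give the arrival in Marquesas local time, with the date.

10:47 PM on Nov 2

Convert departure to UTC: 5:29 PM + 7:00 = 12:29 AM UTC on Nov 2.
Add 15 hours and 5 minutes leg 1 → 3:34 PM UTC.
Add 7 hours 50 minutes layover in Kabul → 11:24 PM UTC.
Add 8 hours 53 minutes leg 2 → 8:17 AM UTC (Nov 3).
Marquesas is UTC−9:30, so local arrival = 8:17 AM − 9:30 = 10:47 PM on Nov 2.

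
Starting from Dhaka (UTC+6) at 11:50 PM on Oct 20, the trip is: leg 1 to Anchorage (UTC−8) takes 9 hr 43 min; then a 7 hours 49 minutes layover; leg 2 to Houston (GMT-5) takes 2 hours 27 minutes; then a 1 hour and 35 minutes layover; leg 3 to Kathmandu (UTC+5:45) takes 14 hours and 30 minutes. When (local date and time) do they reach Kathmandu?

Convert departure to UTC: 11:50 PM − 6:00 = 5:50 PM UTC on Oct 20.
Add 9 hours 43 minutes leg 1 → 3:33 AM UTC (Oct 21).
Add 7 hours 49 minutes layover in Anchorage → 11:22 AM UTC.
Add 2 hours 27 minutes leg 2 → 1:49 PM UTC.
Add 1 hour and 35 minutes layover in Houston → 3:24 PM UTC.
Add 14 hours and 30 minutes leg 3 → 5:54 AM UTC (Oct 22).
Kathmandu is UTC+5:45, so local arrival = 5:54 AM + 5:45 = 11:39 AM on Oct 22.

11:39 AM on October 22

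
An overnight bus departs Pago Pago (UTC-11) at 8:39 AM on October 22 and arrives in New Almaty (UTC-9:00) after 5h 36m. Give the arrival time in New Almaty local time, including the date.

4:15 PM on October 22

Convert departure to UTC: 8:39 AM + 11:00 = 7:39 PM UTC on Oct 22.
Add 5 hours 36 minutes travel time → 1:15 AM UTC (Oct 23).
New Almaty is UTC−9:00, so local arrival = 1:15 AM − 9:00 = 4:15 PM on Oct 22.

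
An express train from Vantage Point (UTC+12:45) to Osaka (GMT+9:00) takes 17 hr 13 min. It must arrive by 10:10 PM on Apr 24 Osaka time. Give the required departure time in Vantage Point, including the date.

8:42 AM on April 24

Target arrival in UTC: 10:10 PM − 9:00 = 1:10 PM on Apr 24.
Subtract 17 hours and 13 minutes → departure 7:57 PM UTC on Apr 23.
Vantage Point is UTC+12:45: 7:57 PM + 12:45 = 8:42 AM on Apr 24.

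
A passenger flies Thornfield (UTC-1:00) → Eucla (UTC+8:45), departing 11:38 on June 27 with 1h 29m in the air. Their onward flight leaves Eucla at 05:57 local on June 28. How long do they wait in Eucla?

7 hours 5 minutes

Convert departure to UTC: 11:38 + 1:00 = 12:38 UTC on Jun 27.
Add 1 hour 29 minutes flight time → 14:07 UTC.
Eucla is UTC+8:45, so local arrival = 14:07 + 8:45 = 22:52 on Jun 27.
Layover = 05:57 − 22:52 (+1 day) = 7 hours 5 minutes.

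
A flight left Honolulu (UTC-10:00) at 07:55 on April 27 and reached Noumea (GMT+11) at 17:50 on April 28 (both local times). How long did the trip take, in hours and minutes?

12 hours 55 minutes

Departure in UTC: 07:55 + 10:00 = 17:55 on Apr 27.
Arrival in UTC: 17:50 − 11:00 = 06:50 on Apr 28.
Elapsed = 06:50 − 17:55 (+1 day) = 12 hours 55 minutes.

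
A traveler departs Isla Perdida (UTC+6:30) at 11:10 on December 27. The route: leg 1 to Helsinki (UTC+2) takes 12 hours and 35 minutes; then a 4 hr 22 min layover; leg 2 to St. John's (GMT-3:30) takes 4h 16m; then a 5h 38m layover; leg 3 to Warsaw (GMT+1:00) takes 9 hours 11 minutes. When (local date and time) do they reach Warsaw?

17:42 on Dec 28

Convert departure to UTC: 11:10 − 6:30 = 04:40 UTC on Dec 27.
Add 12 hours 35 minutes leg 1 → 17:15 UTC.
Add 4 hours 22 minutes layover in Helsinki → 21:37 UTC.
Add 4 hours 16 minutes leg 2 → 01:53 UTC (Dec 28).
Add 5 hours and 38 minutes layover in St. John's → 07:31 UTC.
Add 9 hours and 11 minutes leg 3 → 16:42 UTC.
Warsaw is UTC+1:00, so local arrival = 16:42 + 1:00 = 17:42 on Dec 28.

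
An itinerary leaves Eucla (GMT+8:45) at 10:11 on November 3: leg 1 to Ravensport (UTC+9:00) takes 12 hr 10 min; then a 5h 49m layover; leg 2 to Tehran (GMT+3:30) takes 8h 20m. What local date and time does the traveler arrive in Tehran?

07:15 on November 4

Convert departure to UTC: 10:11 − 8:45 = 01:26 UTC on Nov 3.
Add 12 hours and 10 minutes leg 1 → 13:36 UTC.
Add 5 hours 49 minutes layover in Ravensport → 19:25 UTC.
Add 8 hours 20 minutes leg 2 → 03:45 UTC (Nov 4).
Tehran is UTC+3:30, so local arrival = 03:45 + 3:30 = 07:15 on Nov 4.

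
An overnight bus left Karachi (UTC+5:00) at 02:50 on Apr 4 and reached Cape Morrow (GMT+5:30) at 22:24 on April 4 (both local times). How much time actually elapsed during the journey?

19 hours 4 minutes

Departure in UTC: 02:50 − 5:00 = 21:50 on Apr 3.
Arrival in UTC: 22:24 − 5:30 = 16:54 on Apr 4.
Elapsed = 16:54 − 21:50 (+1 day) = 19 hours 4 minutes.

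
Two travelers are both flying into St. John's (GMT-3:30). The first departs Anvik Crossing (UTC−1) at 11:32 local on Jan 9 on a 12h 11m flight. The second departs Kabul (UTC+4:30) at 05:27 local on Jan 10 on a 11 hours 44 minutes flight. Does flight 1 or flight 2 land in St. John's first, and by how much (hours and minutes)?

the first, by 11 hours 58 minutes

Flight 1 in UTC: 11:32 + 1:00 = 12:32 on Jan 9.
+12 hours and 11 minutes → arrive 00:43 UTC on Jan 10.
Flight 2 in UTC: 05:27 − 4:30 = 00:57 on Jan 10.
+11 hours and 44 minutes → arrive 12:41 UTC on Jan 10.
Flight 1 lands earlier by 11 hours 58 minutes.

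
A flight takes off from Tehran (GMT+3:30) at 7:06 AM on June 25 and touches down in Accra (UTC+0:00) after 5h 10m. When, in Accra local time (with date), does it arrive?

8:46 AM on Jun 25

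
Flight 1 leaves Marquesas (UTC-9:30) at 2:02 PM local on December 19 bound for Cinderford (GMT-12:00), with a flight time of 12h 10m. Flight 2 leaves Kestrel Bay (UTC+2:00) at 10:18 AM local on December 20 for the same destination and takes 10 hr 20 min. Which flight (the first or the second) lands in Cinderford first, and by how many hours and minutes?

Flight 1 in UTC: 2:02 PM + 9:30 = 11:32 PM on Dec 19.
+12 hours and 10 minutes → arrive 11:42 AM UTC on Dec 20.
Flight 2 in UTC: 10:18 AM − 2:00 = 8:18 AM on Dec 20.
+10 hours and 20 minutes → arrive 6:38 PM UTC on Dec 20.
Flight 1 lands earlier by 6 hours 56 minutes.

the first, by 6 hours 56 minutes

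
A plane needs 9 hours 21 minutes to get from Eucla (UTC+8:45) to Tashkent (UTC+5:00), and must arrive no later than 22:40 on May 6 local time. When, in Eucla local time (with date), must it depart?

Target arrival in UTC: 22:40 − 5:00 = 17:40 on May 6.
Subtract 9 hours and 21 minutes → departure 08:19 UTC on May 6.
Eucla is UTC+8:45: 08:19 + 8:45 = 17:04 on May 6.

17:04 on May 6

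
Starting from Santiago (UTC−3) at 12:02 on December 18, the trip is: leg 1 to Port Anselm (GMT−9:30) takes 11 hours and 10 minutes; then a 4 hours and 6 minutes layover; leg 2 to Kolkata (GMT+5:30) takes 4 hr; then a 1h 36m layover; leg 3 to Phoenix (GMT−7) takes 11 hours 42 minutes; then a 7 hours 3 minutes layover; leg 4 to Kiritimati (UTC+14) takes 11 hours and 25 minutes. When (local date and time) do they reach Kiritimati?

08:04 on Dec 21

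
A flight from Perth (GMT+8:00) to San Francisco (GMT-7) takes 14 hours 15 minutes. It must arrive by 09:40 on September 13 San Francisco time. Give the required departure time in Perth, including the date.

Target arrival in UTC: 09:40 + 7:00 = 16:40 on Sep 13.
Subtract 14 hours 15 minutes → departure 02:25 UTC on Sep 13.
Perth is UTC+8:00: 02:25 + 8:00 = 10:25 on Sep 13.

10:25 on September 13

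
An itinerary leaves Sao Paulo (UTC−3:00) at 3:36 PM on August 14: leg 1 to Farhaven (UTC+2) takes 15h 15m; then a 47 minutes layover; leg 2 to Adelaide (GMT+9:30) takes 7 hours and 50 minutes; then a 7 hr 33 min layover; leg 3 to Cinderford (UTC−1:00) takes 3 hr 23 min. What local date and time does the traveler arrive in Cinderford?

Convert departure to UTC: 3:36 PM + 3:00 = 6:36 PM UTC on Aug 14.
Add 15 hours and 15 minutes leg 1 → 9:51 AM UTC (Aug 15).
Add 47 minutes layover in Farhaven → 10:38 AM UTC.
Add 7 hours and 50 minutes leg 2 → 6:28 PM UTC.
Add 7 hours 33 minutes layover in Adelaide → 2:01 AM UTC (Aug 16).
Add 3 hours and 23 minutes leg 3 → 5:24 AM UTC.
Cinderford is UTC−1:00, so local arrival = 5:24 AM − 1:00 = 4:24 AM on Aug 16.

4:24 AM on August 16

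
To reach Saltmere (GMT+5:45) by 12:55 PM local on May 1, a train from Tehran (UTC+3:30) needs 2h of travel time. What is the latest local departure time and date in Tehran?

Target arrival in UTC: 12:55 PM − 5:45 = 7:10 AM on May 1.
Subtract 2 hours → departure 5:10 AM UTC on May 1.
Tehran is UTC+3:30: 5:10 AM + 3:30 = 8:40 AM on May 1.

8:40 AM on May 1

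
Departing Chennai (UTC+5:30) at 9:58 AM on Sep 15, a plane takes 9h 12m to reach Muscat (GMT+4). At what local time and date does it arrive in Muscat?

Muscat is 1:30 behind Chennai.
After 9 hours 12 minutes it is 7:10 PM in Chennai.
Shift by the zone difference: 7:10 PM − 1:30 = 5:40 PM on Sep 15 in Muscat.

5:40 PM on Sep 15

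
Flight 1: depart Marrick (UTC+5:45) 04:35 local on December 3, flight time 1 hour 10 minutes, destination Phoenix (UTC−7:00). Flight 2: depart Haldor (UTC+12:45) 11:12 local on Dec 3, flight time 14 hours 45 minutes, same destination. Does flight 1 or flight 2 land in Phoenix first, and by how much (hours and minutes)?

the first, by 13 hours 12 minutes

Flight 1 in UTC: 04:35 − 5:45 = 22:50 on Dec 2.
+1 hour and 10 minutes → arrive 00:00 UTC on Dec 3.
Flight 2 in UTC: 11:12 − 12:45 = 22:27 on Dec 2.
+14 hours and 45 minutes → arrive 13:12 UTC on Dec 3.
Flight 1 lands earlier by 13 hours 12 minutes.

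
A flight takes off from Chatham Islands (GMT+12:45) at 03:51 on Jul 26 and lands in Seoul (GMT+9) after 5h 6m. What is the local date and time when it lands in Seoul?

Convert departure to UTC: 03:51 − 12:45 = 15:06 UTC on Jul 25.
Add 5 hours and 6 minutes travel time → 20:12 UTC.
Seoul is UTC+9:00, so local arrival = 20:12 + 9:00 = 05:12 on Jul 26.

05:12 on July 26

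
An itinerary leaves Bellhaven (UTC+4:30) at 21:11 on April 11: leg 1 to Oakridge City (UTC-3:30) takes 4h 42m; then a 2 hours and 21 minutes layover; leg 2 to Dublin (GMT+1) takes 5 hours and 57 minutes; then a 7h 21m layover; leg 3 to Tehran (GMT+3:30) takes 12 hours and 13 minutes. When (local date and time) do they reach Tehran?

04:45 on April 13

Convert departure to UTC: 21:11 − 4:30 = 16:41 UTC on Apr 11.
Add 4 hours and 42 minutes leg 1 → 21:23 UTC.
Add 2 hours 21 minutes layover in Oakridge City → 23:44 UTC.
Add 5 hours 57 minutes leg 2 → 05:41 UTC (Apr 12).
Add 7 hours and 21 minutes layover in Dublin → 13:02 UTC.
Add 12 hours and 13 minutes leg 3 → 01:15 UTC (Apr 13).
Tehran is UTC+3:30, so local arrival = 01:15 + 3:30 = 04:45 on Apr 13.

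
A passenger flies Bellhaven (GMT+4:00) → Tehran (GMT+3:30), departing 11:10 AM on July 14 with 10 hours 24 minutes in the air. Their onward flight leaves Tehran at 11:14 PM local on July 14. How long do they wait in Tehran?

2 hours 10 minutes

Convert departure to UTC: 11:10 AM − 4:00 = 7:10 AM UTC on Jul 14.
Add 10 hours and 24 minutes flight time → 5:34 PM UTC.
Tehran is UTC+3:30, so local arrival = 5:34 PM + 3:30 = 9:04 PM on Jul 14.
Layover = 11:14 PM − 9:04 PM = 2 hours 10 minutes.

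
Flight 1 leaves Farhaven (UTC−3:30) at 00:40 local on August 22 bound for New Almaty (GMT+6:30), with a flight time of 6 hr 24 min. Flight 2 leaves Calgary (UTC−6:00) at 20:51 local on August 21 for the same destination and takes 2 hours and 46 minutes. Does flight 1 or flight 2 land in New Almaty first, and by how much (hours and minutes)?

Flight 1 in UTC: 00:40 + 3:30 = 04:10 on Aug 22.
+6 hours 24 minutes → arrive 10:34 UTC on Aug 22.
Flight 2 in UTC: 20:51 + 6:00 = 02:51 on Aug 22.
+2 hours and 46 minutes → arrive 05:37 UTC on Aug 22.
Flight 2 lands earlier by 4 hours 57 minutes.

the second, by 4 hours 57 minutes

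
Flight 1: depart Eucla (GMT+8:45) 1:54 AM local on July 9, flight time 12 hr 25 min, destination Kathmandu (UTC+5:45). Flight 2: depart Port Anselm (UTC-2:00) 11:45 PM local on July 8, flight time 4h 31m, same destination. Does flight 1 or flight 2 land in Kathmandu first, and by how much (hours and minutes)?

the first, by 42 minutes

Flight 1 in UTC: 1:54 AM − 8:45 = 5:09 PM on Jul 8.
+12 hours and 25 minutes → arrive 5:34 AM UTC on Jul 9.
Flight 2 in UTC: 11:45 PM + 2:00 = 1:45 AM on Jul 9.
+4 hours and 31 minutes → arrive 6:16 AM UTC on Jul 9.
Flight 1 lands earlier by 42 minutes.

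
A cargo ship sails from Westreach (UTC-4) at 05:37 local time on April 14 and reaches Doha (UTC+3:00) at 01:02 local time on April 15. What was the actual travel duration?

Departure in UTC: 05:37 + 4:00 = 09:37 on Apr 14.
Arrival in UTC: 01:02 − 3:00 = 22:02 on Apr 14.
Elapsed = 22:02 − 09:37 = 12 hours 25 minutes.

12 hours 25 minutes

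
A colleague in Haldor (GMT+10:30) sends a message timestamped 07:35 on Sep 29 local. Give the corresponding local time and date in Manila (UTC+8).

In UTC: 07:35 − 10:30 = 21:05 on Sep 28.
Manila is UTC+8:00: 21:05 + 8:00 = 05:05 on Sep 29.

05:05 on September 29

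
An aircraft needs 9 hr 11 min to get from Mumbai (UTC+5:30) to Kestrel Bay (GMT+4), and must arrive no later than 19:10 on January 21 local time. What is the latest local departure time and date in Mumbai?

Target arrival in UTC: 19:10 − 4:00 = 15:10 on Jan 21.
Subtract 9 hours 11 minutes → departure 05:59 UTC on Jan 21.
Mumbai is UTC+5:30: 05:59 + 5:30 = 11:29 on Jan 21.

11:29 on January 21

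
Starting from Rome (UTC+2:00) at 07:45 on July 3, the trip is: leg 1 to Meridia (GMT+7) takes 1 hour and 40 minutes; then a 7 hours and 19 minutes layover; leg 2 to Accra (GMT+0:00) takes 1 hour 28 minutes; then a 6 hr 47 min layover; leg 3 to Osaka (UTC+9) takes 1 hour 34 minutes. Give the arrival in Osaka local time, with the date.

09:33 on July 4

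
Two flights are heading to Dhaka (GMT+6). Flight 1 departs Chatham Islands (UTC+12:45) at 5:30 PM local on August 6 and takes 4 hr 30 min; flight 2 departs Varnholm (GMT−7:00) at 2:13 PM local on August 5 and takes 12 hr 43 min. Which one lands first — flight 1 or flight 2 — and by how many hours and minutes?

Flight 1 in UTC: 5:30 PM − 12:45 = 4:45 AM on Aug 6.
+4 hours and 30 minutes → arrive 9:15 AM UTC on Aug 6.
Flight 2 in UTC: 2:13 PM + 7:00 = 9:13 PM on Aug 5.
+12 hours 43 minutes → arrive 9:56 AM UTC on Aug 6.
Flight 1 lands earlier by 41 minutes.

the first, by 41 minutes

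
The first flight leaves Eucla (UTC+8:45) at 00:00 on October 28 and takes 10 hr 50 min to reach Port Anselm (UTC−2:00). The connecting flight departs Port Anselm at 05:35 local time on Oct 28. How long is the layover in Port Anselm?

5 hours 30 minutes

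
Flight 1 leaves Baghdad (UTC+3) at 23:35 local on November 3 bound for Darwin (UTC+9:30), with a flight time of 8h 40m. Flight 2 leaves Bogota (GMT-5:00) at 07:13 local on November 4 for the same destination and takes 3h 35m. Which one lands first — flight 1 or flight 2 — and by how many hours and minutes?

the first, by 10 hours 33 minutes

Flight 1 in UTC: 23:35 − 3:00 = 20:35 on Nov 3.
+8 hours and 40 minutes → arrive 05:15 UTC on Nov 4.
Flight 2 in UTC: 07:13 + 5:00 = 12:13 on Nov 4.
+3 hours 35 minutes → arrive 15:48 UTC on Nov 4.
Flight 1 lands earlier by 10 hours 33 minutes.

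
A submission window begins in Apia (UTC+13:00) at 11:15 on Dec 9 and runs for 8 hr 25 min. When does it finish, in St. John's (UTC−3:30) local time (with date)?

03:10 on Dec 9

Convert start to UTC: 11:15 − 13:00 = 22:15 UTC on Dec 8.
Add 8 hours 25 minutes duration → 06:40 UTC (Dec 9).
St. John's is UTC−3:30, so local end time = 06:40 − 3:30 = 03:10 on Dec 9.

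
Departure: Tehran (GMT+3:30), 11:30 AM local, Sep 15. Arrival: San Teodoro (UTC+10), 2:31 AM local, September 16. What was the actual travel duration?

8 hours 31 minutes

San Teodoro is 6:30 ahead of Tehran.
Clock-face elapsed time (ignoring zones) is 15 hours 1 minute.
Actual elapsed = 15 hours 1 minute − 6:30 = 8 hours 31 minutes.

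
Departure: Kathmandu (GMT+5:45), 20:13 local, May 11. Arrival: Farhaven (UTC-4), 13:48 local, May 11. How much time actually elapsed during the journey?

3 hours 20 minutes

Departure in UTC: 20:13 − 5:45 = 14:28 on May 11.
Arrival in UTC: 13:48 + 4:00 = 17:48 on May 11.
Elapsed = 17:48 − 14:28 = 3 hours 20 minutes.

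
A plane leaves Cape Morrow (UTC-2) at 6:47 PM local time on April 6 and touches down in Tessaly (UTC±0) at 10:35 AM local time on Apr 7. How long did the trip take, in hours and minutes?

13 hours 48 minutes

Departure in UTC: 6:47 PM + 2:00 = 8:47 PM on Apr 6.
Arrival is already UTC: 10:35 AM on Apr 7.
Elapsed = 10:35 AM − 8:47 PM (+1 day) = 13 hours 48 minutes.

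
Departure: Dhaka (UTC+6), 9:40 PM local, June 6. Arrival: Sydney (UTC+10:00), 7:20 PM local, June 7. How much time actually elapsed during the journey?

Departure in UTC: 9:40 PM − 6:00 = 3:40 PM on Jun 6.
Arrival in UTC: 7:20 PM − 10:00 = 9:20 AM on Jun 7.
Elapsed = 9:20 AM − 3:40 PM (+1 day) = 17 hours 40 minutes.

17 hours 40 minutes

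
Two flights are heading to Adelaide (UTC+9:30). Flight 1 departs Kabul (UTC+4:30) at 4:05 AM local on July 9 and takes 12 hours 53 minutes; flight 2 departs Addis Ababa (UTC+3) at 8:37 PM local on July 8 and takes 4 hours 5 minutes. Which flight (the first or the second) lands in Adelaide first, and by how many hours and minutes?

the second, by 14 hours 46 minutes

Flight 1 in UTC: 4:05 AM − 4:30 = 11:35 PM on Jul 8.
+12 hours 53 minutes → arrive 12:28 PM UTC on Jul 9.
Flight 2 in UTC: 8:37 PM − 3:00 = 5:37 PM on Jul 8.
+4 hours 5 minutes → arrive 9:42 PM UTC on Jul 8.
Flight 2 lands earlier by 14 hours 46 minutes.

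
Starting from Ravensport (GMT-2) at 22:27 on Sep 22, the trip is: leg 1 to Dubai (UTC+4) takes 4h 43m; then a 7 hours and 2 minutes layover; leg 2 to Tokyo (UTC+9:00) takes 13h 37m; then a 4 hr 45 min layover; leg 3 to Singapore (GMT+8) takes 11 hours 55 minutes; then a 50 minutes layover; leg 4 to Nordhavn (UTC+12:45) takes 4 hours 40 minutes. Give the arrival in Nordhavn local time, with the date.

Convert departure to UTC: 22:27 + 2:00 = 00:27 UTC on Sep 23.
Add 4 hours 43 minutes leg 1 → 05:10 UTC.
Add 7 hours 2 minutes layover in Dubai → 12:12 UTC.
Add 13 hours and 37 minutes leg 2 → 01:49 UTC (Sep 24).
Add 4 hours 45 minutes layover in Tokyo → 06:34 UTC.
Add 11 hours 55 minutes leg 3 → 18:29 UTC.
Add 50 minutes layover in Singapore → 19:19 UTC.
Add 4 hours 40 minutes leg 4 → 23:59 UTC.
Nordhavn is UTC+12:45, so local arrival = 23:59 + 12:45 = 12:44 on Sep 25.

12:44 on September 25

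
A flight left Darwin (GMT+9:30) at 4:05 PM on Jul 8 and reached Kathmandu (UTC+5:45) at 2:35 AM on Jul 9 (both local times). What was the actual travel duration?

14 hours 15 minutes

Departure in UTC: 4:05 PM − 9:30 = 6:35 AM on Jul 8.
Arrival in UTC: 2:35 AM − 5:45 = 8:50 PM on Jul 8.
Elapsed = 8:50 PM − 6:35 AM = 14 hours 15 minutes.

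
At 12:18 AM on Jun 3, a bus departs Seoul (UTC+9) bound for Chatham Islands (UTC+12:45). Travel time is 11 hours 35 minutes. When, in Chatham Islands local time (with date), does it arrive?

3:38 PM on June 3

Convert departure to UTC: 12:18 AM − 9:00 = 3:18 PM UTC on Jun 2.
Add 11 hours 35 minutes travel time → 2:53 AM UTC (Jun 3).
Chatham Islands is UTC+12:45, so local arrival = 2:53 AM + 12:45 = 3:38 PM on Jun 3.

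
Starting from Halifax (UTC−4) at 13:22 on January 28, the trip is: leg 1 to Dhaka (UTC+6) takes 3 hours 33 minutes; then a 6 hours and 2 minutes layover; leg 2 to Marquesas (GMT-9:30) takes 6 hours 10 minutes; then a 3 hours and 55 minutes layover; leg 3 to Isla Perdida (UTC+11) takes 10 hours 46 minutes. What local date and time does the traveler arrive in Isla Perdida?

Convert departure to UTC: 13:22 + 4:00 = 17:22 UTC on Jan 28.
Add 3 hours 33 minutes leg 1 → 20:55 UTC.
Add 6 hours and 2 minutes layover in Dhaka → 02:57 UTC (Jan 29).
Add 6 hours 10 minutes leg 2 → 09:07 UTC.
Add 3 hours 55 minutes layover in Marquesas → 13:02 UTC.
Add 10 hours and 46 minutes leg 3 → 23:48 UTC.
Isla Perdida is UTC+11:00, so local arrival = 23:48 + 11:00 = 10:48 on Jan 30.

10:48 on Jan 30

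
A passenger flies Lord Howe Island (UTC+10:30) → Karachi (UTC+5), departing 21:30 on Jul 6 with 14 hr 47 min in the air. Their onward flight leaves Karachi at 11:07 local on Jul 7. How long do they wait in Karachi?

Convert departure to UTC: 21:30 − 10:30 = 11:00 UTC on Jul 6.
Add 14 hours and 47 minutes flight time → 01:47 UTC (Jul 7).
Karachi is UTC+5:00, so local arrival = 01:47 + 5:00 = 06:47 on Jul 7.
Layover = 11:07 − 06:47 = 4 hours 20 minutes.

4 hours 20 minutes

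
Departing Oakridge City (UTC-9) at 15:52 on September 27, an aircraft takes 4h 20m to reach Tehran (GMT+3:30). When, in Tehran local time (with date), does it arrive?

08:42 on Sep 28

Convert departure to UTC: 15:52 + 9:00 = 00:52 UTC on Sep 28.
Add 4 hours and 20 minutes travel time → 05:12 UTC.
Tehran is UTC+3:30, so local arrival = 05:12 + 3:30 = 08:42 on Sep 28.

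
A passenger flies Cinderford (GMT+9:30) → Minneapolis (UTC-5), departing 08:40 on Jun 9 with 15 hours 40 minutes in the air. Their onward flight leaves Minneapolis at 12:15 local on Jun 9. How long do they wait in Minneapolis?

2 hours 25 minutes

Convert departure to UTC: 08:40 − 9:30 = 23:10 UTC on Jun 8.
Add 15 hours 40 minutes flight time → 14:50 UTC (Jun 9).
Minneapolis is UTC−5:00, so local arrival = 14:50 − 5:00 = 09:50 on Jun 9.
Layover = 12:15 − 09:50 = 2 hours 25 minutes.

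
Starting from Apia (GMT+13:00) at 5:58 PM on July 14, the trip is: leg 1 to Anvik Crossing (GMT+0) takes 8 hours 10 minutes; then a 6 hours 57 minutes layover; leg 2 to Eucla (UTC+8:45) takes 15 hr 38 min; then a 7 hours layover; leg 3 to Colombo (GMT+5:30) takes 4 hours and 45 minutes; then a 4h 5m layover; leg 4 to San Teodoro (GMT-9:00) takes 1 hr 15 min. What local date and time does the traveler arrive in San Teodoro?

7:48 PM on July 15

Convert departure to UTC: 5:58 PM − 13:00 = 4:58 AM UTC on Jul 14.
Add 8 hours and 10 minutes leg 1 → 1:08 PM UTC.
Add 6 hours and 57 minutes layover in Anvik Crossing → 8:05 PM UTC.
Add 15 hours 38 minutes leg 2 → 11:43 AM UTC (Jul 15).
Add 7 hours layover in Eucla → 6:43 PM UTC.
Add 4 hours 45 minutes leg 3 → 11:28 PM UTC.
Add 4 hours and 5 minutes layover in Colombo → 3:33 AM UTC (Jul 16).
Add 1 hour and 15 minutes leg 4 → 4:48 AM UTC.
San Teodoro is UTC−9:00, so local arrival = 4:48 AM − 9:00 = 7:48 PM on Jul 15.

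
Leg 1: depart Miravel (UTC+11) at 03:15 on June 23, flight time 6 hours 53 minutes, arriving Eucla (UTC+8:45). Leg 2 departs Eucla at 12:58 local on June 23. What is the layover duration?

Convert departure to UTC: 03:15 − 11:00 = 16:15 UTC on Jun 22.
Add 6 hours and 53 minutes flight time → 23:08 UTC.
Eucla is UTC+8:45, so local arrival = 23:08 + 8:45 = 07:53 on Jun 23.
Layover = 12:58 − 07:53 = 5 hours 5 minutes.

5 hours 5 minutes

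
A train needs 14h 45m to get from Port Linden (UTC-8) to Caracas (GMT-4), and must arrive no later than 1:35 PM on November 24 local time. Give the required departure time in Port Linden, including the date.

Target arrival in UTC: 1:35 PM + 4:00 = 5:35 PM on Nov 24.
Subtract 14 hours and 45 minutes → departure 2:50 AM UTC on Nov 24.
Port Linden is UTC−8:00: 2:50 AM − 8:00 = 6:50 PM on Nov 23.

6:50 PM on November 23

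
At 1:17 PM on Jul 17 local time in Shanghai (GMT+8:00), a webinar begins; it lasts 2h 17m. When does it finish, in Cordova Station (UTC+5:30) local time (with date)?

1:04 PM on July 17

Cordova Station is 2:30 behind Shanghai.
After 2 hours 17 minutes it is 3:34 PM in Shanghai.
Shift by the zone difference: 3:34 PM − 2:30 = 1:04 PM on Jul 17 in Cordova Station.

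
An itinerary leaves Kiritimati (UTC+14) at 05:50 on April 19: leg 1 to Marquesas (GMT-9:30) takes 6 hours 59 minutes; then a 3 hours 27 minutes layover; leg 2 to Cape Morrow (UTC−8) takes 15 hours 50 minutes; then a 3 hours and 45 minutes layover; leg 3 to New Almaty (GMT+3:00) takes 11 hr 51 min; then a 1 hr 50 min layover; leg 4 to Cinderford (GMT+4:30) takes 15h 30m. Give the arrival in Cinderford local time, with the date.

07:32 on Apr 21

Convert departure to UTC: 05:50 − 14:00 = 15:50 UTC on Apr 18.
Add 6 hours and 59 minutes leg 1 → 22:49 UTC.
Add 3 hours 27 minutes layover in Marquesas → 02:16 UTC (Apr 19).
Add 15 hours 50 minutes leg 2 → 18:06 UTC.
Add 3 hours and 45 minutes layover in Cape Morrow → 21:51 UTC.
Add 11 hours 51 minutes leg 3 → 09:42 UTC (Apr 20).
Add 1 hour 50 minutes layover in New Almaty → 11:32 UTC.
Add 15 hours 30 minutes leg 4 → 03:02 UTC (Apr 21).
Cinderford is UTC+4:30, so local arrival = 03:02 + 4:30 = 07:32 on Apr 21.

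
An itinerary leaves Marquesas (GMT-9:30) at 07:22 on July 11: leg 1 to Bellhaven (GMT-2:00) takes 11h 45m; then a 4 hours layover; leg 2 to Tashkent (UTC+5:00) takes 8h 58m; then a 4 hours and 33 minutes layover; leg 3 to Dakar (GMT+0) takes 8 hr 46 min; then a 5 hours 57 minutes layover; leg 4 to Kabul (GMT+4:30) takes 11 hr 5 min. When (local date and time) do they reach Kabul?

04:26 on July 14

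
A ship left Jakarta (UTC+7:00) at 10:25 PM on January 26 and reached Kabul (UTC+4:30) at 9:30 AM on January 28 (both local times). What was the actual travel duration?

37 hours 35 minutes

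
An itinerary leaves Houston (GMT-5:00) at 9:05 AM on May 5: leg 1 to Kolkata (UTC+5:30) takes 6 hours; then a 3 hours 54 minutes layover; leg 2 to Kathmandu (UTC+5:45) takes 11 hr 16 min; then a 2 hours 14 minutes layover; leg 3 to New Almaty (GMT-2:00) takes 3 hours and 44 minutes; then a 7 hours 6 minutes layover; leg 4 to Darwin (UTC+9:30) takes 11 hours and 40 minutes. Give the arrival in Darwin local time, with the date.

Convert departure to UTC: 9:05 AM + 5:00 = 2:05 PM UTC on May 5.
Add 6 hours leg 1 → 8:05 PM UTC.
Add 3 hours and 54 minutes layover in Kolkata → 11:59 PM UTC.
Add 11 hours 16 minutes leg 2 → 11:15 AM UTC (May 6).
Add 2 hours and 14 minutes layover in Kathmandu → 1:29 PM UTC.
Add 3 hours and 44 minutes leg 3 → 5:13 PM UTC.
Add 7 hours 6 minutes layover in New Almaty → 12:19 AM UTC (May 7).
Add 11 hours and 40 minutes leg 4 → 11:59 AM UTC.
Darwin is UTC+9:30, so local arrival = 11:59 AM + 9:30 = 9:29 PM on May 7.

9:29 PM on May 7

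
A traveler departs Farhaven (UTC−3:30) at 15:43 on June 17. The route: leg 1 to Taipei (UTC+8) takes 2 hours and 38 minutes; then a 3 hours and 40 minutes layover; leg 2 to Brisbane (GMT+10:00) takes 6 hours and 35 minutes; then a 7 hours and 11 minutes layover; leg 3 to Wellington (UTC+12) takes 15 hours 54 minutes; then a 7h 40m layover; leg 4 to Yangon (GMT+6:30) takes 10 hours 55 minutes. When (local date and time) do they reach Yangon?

Convert departure to UTC: 15:43 + 3:30 = 19:13 UTC on Jun 17.
Add 2 hours and 38 minutes leg 1 → 21:51 UTC.
Add 3 hours 40 minutes layover in Taipei → 01:31 UTC (Jun 18).
Add 6 hours 35 minutes leg 2 → 08:06 UTC.
Add 7 hours and 11 minutes layover in Brisbane → 15:17 UTC.
Add 15 hours 54 minutes leg 3 → 07:11 UTC (Jun 19).
Add 7 hours 40 minutes layover in Wellington → 14:51 UTC.
Add 10 hours 55 minutes leg 4 → 01:46 UTC (Jun 20).
Yangon is UTC+6:30, so local arrival = 01:46 + 6:30 = 08:16 on Jun 20.

08:16 on June 20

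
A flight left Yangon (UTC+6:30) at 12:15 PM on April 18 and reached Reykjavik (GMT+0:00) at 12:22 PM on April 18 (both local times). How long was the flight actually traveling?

Reykjavik is 6:30 behind Yangon.
Clock-face elapsed time (ignoring zones) is 7 minutes.
Actual elapsed = 7 minutes + 6:30 = 6 hours 37 minutes.

6 hours 37 minutes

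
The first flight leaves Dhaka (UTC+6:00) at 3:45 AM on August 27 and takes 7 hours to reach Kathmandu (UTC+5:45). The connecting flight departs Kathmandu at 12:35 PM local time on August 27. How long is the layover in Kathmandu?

2 hours 5 minutes

Convert departure to UTC: 3:45 AM − 6:00 = 9:45 PM UTC on Aug 26.
Add 7 hours flight time → 4:45 AM UTC (Aug 27).
Kathmandu is UTC+5:45, so local arrival = 4:45 AM + 5:45 = 10:30 AM on Aug 27.
Layover = 12:35 PM − 10:30 AM = 2 hours 5 minutes.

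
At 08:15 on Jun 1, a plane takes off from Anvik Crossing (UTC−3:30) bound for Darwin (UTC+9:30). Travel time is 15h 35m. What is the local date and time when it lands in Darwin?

12:50 on June 2

Convert departure to UTC: 08:15 + 3:30 = 11:45 UTC on Jun 1.
Add 15 hours and 35 minutes travel time → 03:20 UTC (Jun 2).
Darwin is UTC+9:30, so local arrival = 03:20 + 9:30 = 12:50 on Jun 2.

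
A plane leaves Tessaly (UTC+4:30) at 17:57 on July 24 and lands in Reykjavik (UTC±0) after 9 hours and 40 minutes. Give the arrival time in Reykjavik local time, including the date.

23:07 on July 24

Reykjavik is 4:30 behind Tessaly.
After 9 hours and 40 minutes it is 03:37 (Jul 25) in Tessaly.
Shift by the zone difference: 03:37 − 4:30 = 23:07 on Jul 24 in Reykjavik.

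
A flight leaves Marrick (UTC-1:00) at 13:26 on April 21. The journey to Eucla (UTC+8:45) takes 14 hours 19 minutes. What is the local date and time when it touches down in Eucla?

13:30 on April 22

Convert departure to UTC: 13:26 + 1:00 = 14:26 UTC on Apr 21.
Add 14 hours 19 minutes travel time → 04:45 UTC (Apr 22).
Eucla is UTC+8:45, so local arrival = 04:45 + 8:45 = 13:30 on Apr 22.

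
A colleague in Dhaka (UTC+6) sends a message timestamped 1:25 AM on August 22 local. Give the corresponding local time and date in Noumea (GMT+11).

Noumea is 5:00 ahead of Dhaka.
Shift by the zone difference: 1:25 AM + 5:00 = 6:25 AM on Aug 22 in Noumea.

6:25 AM on August 22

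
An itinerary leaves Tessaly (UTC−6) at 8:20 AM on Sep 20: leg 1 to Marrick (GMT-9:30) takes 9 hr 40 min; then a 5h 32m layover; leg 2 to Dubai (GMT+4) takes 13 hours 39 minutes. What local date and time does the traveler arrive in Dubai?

Convert departure to UTC: 8:20 AM + 6:00 = 2:20 PM UTC on Sep 20.
Add 9 hours and 40 minutes leg 1 → 12:00 AM UTC (Sep 21).
Add 5 hours 32 minutes layover in Marrick → 5:32 AM UTC.
Add 13 hours and 39 minutes leg 2 → 7:11 PM UTC.
Dubai is UTC+4:00, so local arrival = 7:11 PM + 4:00 = 11:11 PM on Sep 21.

11:11 PM on Sep 21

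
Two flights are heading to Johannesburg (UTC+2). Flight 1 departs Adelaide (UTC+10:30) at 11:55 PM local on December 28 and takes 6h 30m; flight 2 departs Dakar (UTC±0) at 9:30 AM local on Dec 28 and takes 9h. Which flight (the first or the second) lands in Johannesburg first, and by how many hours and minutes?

the second, by 1 hour 25 minutes

Flight 1 in UTC: 11:55 PM − 10:30 = 1:25 PM on Dec 28.
+6 hours and 30 minutes → arrive 7:55 PM UTC on Dec 28.
Flight 2 departs at 9:30 AM UTC (Dec 28).
+9 hours → arrive 6:30 PM UTC on Dec 28.
Flight 2 lands earlier by 1 hour 25 minutes.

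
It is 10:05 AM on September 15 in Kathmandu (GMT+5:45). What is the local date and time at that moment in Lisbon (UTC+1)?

In UTC: 10:05 AM − 5:45 = 4:20 AM on Sep 15.
Lisbon is UTC+1:00: 4:20 AM + 1:00 = 5:20 AM on Sep 15.

5:20 AM on September 15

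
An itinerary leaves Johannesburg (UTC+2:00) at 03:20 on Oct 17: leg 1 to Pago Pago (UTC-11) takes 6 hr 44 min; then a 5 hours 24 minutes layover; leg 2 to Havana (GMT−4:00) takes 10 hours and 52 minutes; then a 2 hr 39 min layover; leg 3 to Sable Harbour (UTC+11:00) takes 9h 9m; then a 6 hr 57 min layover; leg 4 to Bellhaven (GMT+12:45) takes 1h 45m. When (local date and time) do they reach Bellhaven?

Convert departure to UTC: 03:20 − 2:00 = 01:20 UTC on Oct 17.
Add 6 hours and 44 minutes leg 1 → 08:04 UTC.
Add 5 hours 24 minutes layover in Pago Pago → 13:28 UTC.
Add 10 hours 52 minutes leg 2 → 00:20 UTC (Oct 18).
Add 2 hours 39 minutes layover in Havana → 02:59 UTC.
Add 9 hours and 9 minutes leg 3 → 12:08 UTC.
Add 6 hours 57 minutes layover in Sable Harbour → 19:05 UTC.
Add 1 hour and 45 minutes leg 4 → 20:50 UTC.
Bellhaven is UTC+12:45, so local arrival = 20:50 + 12:45 = 09:35 on Oct 19.

09:35 on October 19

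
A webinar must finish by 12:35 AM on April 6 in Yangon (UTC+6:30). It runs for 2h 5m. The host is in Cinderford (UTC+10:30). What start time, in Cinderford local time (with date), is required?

2:30 AM on April 6

Target end time in UTC: 12:35 AM − 6:30 = 6:05 PM on Apr 5.
Subtract 2 hours 5 minutes → start 4:00 PM UTC on Apr 5.
Cinderford is UTC+10:30: 4:00 PM + 10:30 = 2:30 AM on Apr 6.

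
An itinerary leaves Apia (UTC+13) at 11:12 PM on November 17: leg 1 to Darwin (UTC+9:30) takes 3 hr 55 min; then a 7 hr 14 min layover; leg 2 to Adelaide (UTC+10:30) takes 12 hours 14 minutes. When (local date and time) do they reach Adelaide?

8:05 PM on November 18

Convert departure to UTC: 11:12 PM − 13:00 = 10:12 AM UTC on Nov 17.
Add 3 hours 55 minutes leg 1 → 2:07 PM UTC.
Add 7 hours 14 minutes layover in Darwin → 9:21 PM UTC.
Add 12 hours 14 minutes leg 2 → 9:35 AM UTC (Nov 18).
Adelaide is UTC+10:30, so local arrival = 9:35 AM + 10:30 = 8:05 PM on Nov 18.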